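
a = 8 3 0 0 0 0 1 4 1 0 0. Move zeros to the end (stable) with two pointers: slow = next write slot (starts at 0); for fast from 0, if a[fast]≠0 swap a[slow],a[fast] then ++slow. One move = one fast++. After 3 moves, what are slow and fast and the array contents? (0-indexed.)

(s=0,f=0) a[fast]=8≠0 swap→a[0]=8 → slow++,fast++
(s=1,f=1) a[fast]=3≠0 swap→a[1]=3 → slow++,fast++
(s=2,f=2) a[fast]=0 → fast++

slow=2, fast=3, a=[8, 3, 0, 0, 0, 0, 1, 4, 1, 0, 0]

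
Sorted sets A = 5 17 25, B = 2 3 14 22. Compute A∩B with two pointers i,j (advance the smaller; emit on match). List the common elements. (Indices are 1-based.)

intersection = []

i=1 j=1: 5>2, j++
i=1 j=2: 5>3, j++
i=1 j=3: 5<14, i++
i=2 j=3: 17>14, j++
i=2 j=4: 17<22, i++
i=3 j=4: 25>22, j++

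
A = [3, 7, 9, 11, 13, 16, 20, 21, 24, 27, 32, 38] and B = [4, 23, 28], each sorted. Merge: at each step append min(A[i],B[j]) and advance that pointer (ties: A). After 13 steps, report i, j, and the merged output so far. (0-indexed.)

i=0 j=0: A[i]=3<=B[j]=4 take 3, i++
i=1 j=0: A[i]=7>B[j]=4 take 4, j++
i=1 j=1: A[i]=7<=B[j]=23 take 7, i++
i=2 j=1: A[i]=9<=B[j]=23 take 9, i++
i=3 j=1: A[i]=11<=B[j]=23 take 11, i++
i=4 j=1: A[i]=13<=B[j]=23 take 13, i++
i=5 j=1: A[i]=16<=B[j]=23 take 16, i++
i=6 j=1: A[i]=20<=B[j]=23 take 20, i++
i=7 j=1: A[i]=21<=B[j]=23 take 21, i++
i=8 j=1: A[i]=24>B[j]=23 take 23, j++
i=8 j=2: A[i]=24<=B[j]=28 take 24, i++
i=9 j=2: A[i]=27<=B[j]=28 take 27, i++
i=10 j=2: A[i]=32>B[j]=28 take 28, j++

i=10, j=3, merged so far=[3, 4, 7, 9, 11, 13, 16, 20, 21, 23, 24, 27, 28]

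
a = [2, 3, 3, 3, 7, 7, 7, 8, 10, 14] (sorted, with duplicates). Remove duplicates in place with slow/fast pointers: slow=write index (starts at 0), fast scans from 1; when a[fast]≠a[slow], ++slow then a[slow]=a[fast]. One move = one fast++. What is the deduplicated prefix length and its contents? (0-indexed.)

(s=0,f=1) a[fast]=3≠a[slow]=2 write a[1]=3 → slow++,fast++
(s=1,f=2) a[fast]=3=a[slow] dup → fast++
(s=1,f=3) a[fast]=3=a[slow] dup → fast++
(s=1,f=4) a[fast]=7≠a[slow]=3 write a[2]=7 → slow++,fast++
(s=2,f=5) a[fast]=7=a[slow] dup → fast++
(s=2,f=6) a[fast]=7=a[slow] dup → fast++
(s=2,f=7) a[fast]=8≠a[slow]=7 write a[3]=8 → slow++,fast++
(s=3,f=8) a[fast]=10≠a[slow]=8 write a[4]=10 → slow++,fast++
(s=4,f=9) a[fast]=14≠a[slow]=10 write a[5]=14 → slow++,fast++

length 6; prefix = [2, 3, 7, 8, 10, 14]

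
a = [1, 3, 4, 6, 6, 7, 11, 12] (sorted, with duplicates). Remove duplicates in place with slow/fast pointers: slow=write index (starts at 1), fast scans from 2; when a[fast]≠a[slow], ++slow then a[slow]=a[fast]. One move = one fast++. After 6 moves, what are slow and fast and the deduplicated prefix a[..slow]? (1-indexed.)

slow=6, fast=8, prefix=[1, 3, 4, 6, 7, 11]

(s=1,f=2) a[fast]=3≠a[slow]=1 write a[2]=3 → slow++,fast++
(s=2,f=3) a[fast]=4≠a[slow]=3 write a[3]=4 → slow++,fast++
(s=3,f=4) a[fast]=6≠a[slow]=4 write a[4]=6 → slow++,fast++
(s=4,f=5) a[fast]=6=a[slow] dup → fast++
(s=4,f=6) a[fast]=7≠a[slow]=6 write a[5]=7 → slow++,fast++
(s=5,f=7) a[fast]=11≠a[slow]=7 write a[6]=11 → slow++,fast++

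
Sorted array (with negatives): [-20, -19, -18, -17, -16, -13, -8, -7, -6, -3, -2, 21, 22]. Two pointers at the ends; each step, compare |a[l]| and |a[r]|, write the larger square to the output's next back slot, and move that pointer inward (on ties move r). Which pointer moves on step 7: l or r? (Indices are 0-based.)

l=0 r=12: |-20|<=|22| out[12]=484, r--
l=0 r=11: |-20|<=|21| out[11]=441, r--
l=0 r=10: |-20|>|-2| out[10]=400, l++
l=1 r=10: |-19|>|-2| out[9]=361, l++
l=2 r=10: |-18|>|-2| out[8]=324, l++
l=3 r=10: |-17|>|-2| out[7]=289, l++
l=4 r=10: |-16|>|-2| out[6]=256, l++

l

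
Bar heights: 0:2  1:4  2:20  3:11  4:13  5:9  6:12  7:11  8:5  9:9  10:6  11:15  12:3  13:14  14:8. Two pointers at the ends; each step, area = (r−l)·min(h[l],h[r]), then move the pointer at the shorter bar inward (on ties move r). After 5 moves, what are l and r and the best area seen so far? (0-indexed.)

[0,14] min(2,8)*14=28 best=28 * → l++
[1,14] min(4,8)*13=52 best=52 * → l++
[2,14] min(20,8)*12=96 best=96 * → r--
[2,13] min(20,14)*11=154 best=154 * → r--
[2,12] min(20,3)*10=30 best=154 → r--

l=2, r=11, best area=154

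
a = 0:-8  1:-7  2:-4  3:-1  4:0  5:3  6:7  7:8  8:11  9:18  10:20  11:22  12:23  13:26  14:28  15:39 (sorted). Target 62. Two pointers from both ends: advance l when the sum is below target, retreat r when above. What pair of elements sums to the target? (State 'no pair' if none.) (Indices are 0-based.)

(23, 39)

[0,15] -8+39=31 <62 → l++
[1,15] -7+39=32 <62 → l++
[2,15] -4+39=35 <62 → l++
[3,15] -1+39=38 <62 → l++
[4,15] 0+39=39 <62 → l++
[5,15] 3+39=42 <62 → l++
[6,15] 7+39=46 <62 → l++
[7,15] 8+39=47 <62 → l++
[8,15] 11+39=50 <62 → l++
[9,15] 18+39=57 <62 → l++
[10,15] 20+39=59 <62 → l++
[11,15] 22+39=61 <62 → l++
[12,15] 23+39=62 → found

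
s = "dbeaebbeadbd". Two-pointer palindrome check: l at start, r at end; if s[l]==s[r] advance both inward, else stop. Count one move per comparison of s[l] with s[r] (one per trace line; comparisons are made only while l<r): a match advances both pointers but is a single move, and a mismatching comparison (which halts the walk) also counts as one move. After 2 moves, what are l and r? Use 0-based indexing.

l=2, r=9

[0,11] 'd'=='d' → l++,r--
[1,10] 'b'=='b' → l++,r--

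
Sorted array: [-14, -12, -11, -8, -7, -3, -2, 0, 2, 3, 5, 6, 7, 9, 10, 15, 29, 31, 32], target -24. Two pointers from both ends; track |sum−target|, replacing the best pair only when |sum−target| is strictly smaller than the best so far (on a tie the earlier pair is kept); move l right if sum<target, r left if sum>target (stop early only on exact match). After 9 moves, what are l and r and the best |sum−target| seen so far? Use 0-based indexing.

l=0, r=9, best |Δ|=15

[0,18] -14+32=18 d=42 * → r--
[0,17] -14+31=17 d=41 * → r--
[0,16] -14+29=15 d=39 * → r--
[0,15] -14+15=1 d=25 * → r--
[0,14] -14+10=-4 d=20 * → r--
[0,13] -14+9=-5 d=19 * → r--
[0,12] -14+7=-7 d=17 * → r--
[0,11] -14+6=-8 d=16 * → r--
[0,10] -14+5=-9 d=15 * → r--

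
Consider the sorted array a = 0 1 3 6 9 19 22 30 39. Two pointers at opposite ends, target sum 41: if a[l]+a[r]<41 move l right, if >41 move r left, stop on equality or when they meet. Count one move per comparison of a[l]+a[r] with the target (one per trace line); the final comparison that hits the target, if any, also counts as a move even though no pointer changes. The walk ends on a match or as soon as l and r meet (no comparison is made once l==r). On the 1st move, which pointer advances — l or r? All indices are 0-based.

l

l=0 r=8: 0+39=39 <41, l++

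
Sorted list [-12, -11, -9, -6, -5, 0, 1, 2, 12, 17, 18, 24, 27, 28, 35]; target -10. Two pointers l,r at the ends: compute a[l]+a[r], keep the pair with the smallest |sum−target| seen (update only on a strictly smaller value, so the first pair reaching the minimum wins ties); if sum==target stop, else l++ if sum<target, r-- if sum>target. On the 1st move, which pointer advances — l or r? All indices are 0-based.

r

l=0 r=14: -12+35=23 d=33 *, r--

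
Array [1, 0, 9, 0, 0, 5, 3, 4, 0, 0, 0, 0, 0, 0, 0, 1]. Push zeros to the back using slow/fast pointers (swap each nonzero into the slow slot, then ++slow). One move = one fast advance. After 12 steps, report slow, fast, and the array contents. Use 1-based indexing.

slow=6, fast=13, a=[1, 9, 5, 3, 4, 0, 0, 0, 0, 0, 0, 0, 0, 0, 0, 1]

(s=1,f=1) a[fast]=1≠0 swap→a[1]=1 → slow++,fast++
(s=2,f=2) a[fast]=0 → fast++
(s=2,f=3) a[fast]=9≠0 swap→a[2]=9 → slow++,fast++
(s=3,f=4) a[fast]=0 → fast++
(s=3,f=5) a[fast]=0 → fast++
(s=3,f=6) a[fast]=5≠0 swap→a[3]=5 → slow++,fast++
(s=4,f=7) a[fast]=3≠0 swap→a[4]=3 → slow++,fast++
(s=5,f=8) a[fast]=4≠0 swap→a[5]=4 → slow++,fast++
(s=6,f=9) a[fast]=0 → fast++
(s=6,f=10) a[fast]=0 → fast++
(s=6,f=11) a[fast]=0 → fast++
(s=6,f=12) a[fast]=0 → fast++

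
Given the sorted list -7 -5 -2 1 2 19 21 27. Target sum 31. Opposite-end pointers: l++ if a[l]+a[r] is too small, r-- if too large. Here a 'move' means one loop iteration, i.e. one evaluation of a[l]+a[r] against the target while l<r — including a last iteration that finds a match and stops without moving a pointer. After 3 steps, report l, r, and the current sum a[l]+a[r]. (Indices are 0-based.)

l=3, r=7, sum=28

[0,7] -7+27=20 <31 → l++
[1,7] -5+27=22 <31 → l++
[2,7] -2+27=25 <31 → l++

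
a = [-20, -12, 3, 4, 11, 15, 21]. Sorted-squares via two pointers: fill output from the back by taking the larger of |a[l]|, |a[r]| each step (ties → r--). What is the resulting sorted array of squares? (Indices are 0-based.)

l=0 r=6: |-20|<=|21| out[6]=441, r--
l=0 r=5: |-20|>|15| out[5]=400, l++
l=1 r=5: |-12|<=|15| out[4]=225, r--
l=1 r=4: |-12|>|11| out[3]=144, l++
l=2 r=4: |3|<=|11| out[2]=121, r--
l=2 r=3: |3|<=|4| out[1]=16, r--
l=2 r=2: |3|<=|3| out[0]=9, r--

[9, 16, 121, 144, 225, 400, 441]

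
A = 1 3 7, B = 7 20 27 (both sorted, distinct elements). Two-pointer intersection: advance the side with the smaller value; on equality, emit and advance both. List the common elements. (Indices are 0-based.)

i=0 j=0: 1<7, i++
i=1 j=0: 3<7, i++
i=2 j=0: 7==7 emit, i++,j++

intersection = [7]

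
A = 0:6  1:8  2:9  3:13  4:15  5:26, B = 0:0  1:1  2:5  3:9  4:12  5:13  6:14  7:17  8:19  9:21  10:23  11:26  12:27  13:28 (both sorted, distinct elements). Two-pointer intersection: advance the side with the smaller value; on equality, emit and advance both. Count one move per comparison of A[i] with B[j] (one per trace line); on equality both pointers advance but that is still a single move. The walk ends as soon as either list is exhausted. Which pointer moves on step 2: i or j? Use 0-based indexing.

j

[i=0,j=0] 6>0 → j++
[i=0,j=1] 6>1 → j++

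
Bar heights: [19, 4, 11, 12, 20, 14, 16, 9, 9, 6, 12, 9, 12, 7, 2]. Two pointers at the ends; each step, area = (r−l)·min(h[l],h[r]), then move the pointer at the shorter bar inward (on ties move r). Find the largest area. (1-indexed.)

max area = 144

[1,15] min(19,2)*14=28 best=28 * → r--
[1,14] min(19,7)*13=91 best=91 * → r--
[1,13] min(19,12)*12=144 best=144 * → r--
[1,12] min(19,9)*11=99 best=144 → r--
[1,11] min(19,12)*10=120 best=144 → r--
[1,10] min(19,6)*9=54 best=144 → r--
[1,9] min(19,9)*8=72 best=144 → r--
[1,8] min(19,9)*7=63 best=144 → r--
[1,7] min(19,16)*6=96 best=144 → r--
[1,6] min(19,14)*5=70 best=144 → r--
[1,5] min(19,20)*4=76 best=144 → l++
[2,5] min(4,20)*3=12 best=144 → l++
[3,5] min(11,20)*2=22 best=144 → l++
[4,5] min(12,20)*1=12 best=144 → l++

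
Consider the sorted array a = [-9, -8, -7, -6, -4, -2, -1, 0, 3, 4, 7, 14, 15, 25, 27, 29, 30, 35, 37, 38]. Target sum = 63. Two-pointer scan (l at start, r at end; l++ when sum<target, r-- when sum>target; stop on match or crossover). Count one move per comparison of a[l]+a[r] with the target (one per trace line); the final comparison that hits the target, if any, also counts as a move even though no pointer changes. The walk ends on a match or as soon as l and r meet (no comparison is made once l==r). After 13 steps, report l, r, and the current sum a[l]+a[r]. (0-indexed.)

l=0 r=19: -9+38=29 <63, l++
l=1 r=19: -8+38=30 <63, l++
l=2 r=19: -7+38=31 <63, l++
l=3 r=19: -6+38=32 <63, l++
l=4 r=19: -4+38=34 <63, l++
l=5 r=19: -2+38=36 <63, l++
l=6 r=19: -1+38=37 <63, l++
l=7 r=19: 0+38=38 <63, l++
l=8 r=19: 3+38=41 <63, l++
l=9 r=19: 4+38=42 <63, l++
l=10 r=19: 7+38=45 <63, l++
l=11 r=19: 14+38=52 <63, l++
l=12 r=19: 15+38=53 <63, l++

l=13, r=19, sum=63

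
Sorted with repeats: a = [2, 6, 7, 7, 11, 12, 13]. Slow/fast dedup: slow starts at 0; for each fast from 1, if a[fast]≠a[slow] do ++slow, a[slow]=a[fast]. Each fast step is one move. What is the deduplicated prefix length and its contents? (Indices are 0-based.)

slow=0 fast=1: a[fast]=6≠a[slow]=2 write a[1]=6, slow++,fast++
slow=1 fast=2: a[fast]=7≠a[slow]=6 write a[2]=7, slow++,fast++
slow=2 fast=3: a[fast]=7=a[slow] dup, fast++
slow=2 fast=4: a[fast]=11≠a[slow]=7 write a[3]=11, slow++,fast++
slow=3 fast=5: a[fast]=12≠a[slow]=11 write a[4]=12, slow++,fast++
slow=4 fast=6: a[fast]=13≠a[slow]=12 write a[5]=13, slow++,fast++

length 6; prefix = [2, 6, 7, 11, 12, 13]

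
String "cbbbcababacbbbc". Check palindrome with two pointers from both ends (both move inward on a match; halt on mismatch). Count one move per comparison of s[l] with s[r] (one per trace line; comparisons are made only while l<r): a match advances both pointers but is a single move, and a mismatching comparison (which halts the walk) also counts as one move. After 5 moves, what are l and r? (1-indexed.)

l=6, r=10

l=1 r=15: 'c'=='c', l++,r--
l=2 r=14: 'b'=='b', l++,r--
l=3 r=13: 'b'=='b', l++,r--
l=4 r=12: 'b'=='b', l++,r--
l=5 r=11: 'c'=='c', l++,r--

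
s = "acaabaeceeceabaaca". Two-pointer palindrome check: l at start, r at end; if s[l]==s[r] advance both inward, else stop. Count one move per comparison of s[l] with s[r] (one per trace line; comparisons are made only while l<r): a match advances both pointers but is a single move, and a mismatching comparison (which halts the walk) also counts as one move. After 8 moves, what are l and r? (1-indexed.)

l=9, r=10

[1,18] 'a'=='a' → l++,r--
[2,17] 'c'=='c' → l++,r--
[3,16] 'a'=='a' → l++,r--
[4,15] 'a'=='a' → l++,r--
[5,14] 'b'=='b' → l++,r--
[6,13] 'a'=='a' → l++,r--
[7,12] 'e'=='e' → l++,r--
[8,11] 'c'=='c' → l++,r--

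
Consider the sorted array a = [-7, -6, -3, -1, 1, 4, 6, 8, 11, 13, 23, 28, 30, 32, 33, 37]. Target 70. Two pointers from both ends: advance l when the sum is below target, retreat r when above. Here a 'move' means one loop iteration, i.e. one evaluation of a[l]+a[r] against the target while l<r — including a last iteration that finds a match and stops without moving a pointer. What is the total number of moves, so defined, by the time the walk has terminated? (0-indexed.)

15 moves

l=0 r=15: -7+37=30 <70, l++
l=1 r=15: -6+37=31 <70, l++
l=2 r=15: -3+37=34 <70, l++
l=3 r=15: -1+37=36 <70, l++
l=4 r=15: 1+37=38 <70, l++
l=5 r=15: 4+37=41 <70, l++
l=6 r=15: 6+37=43 <70, l++
l=7 r=15: 8+37=45 <70, l++
l=8 r=15: 11+37=48 <70, l++
l=9 r=15: 13+37=50 <70, l++
l=10 r=15: 23+37=60 <70, l++
l=11 r=15: 28+37=65 <70, l++
l=12 r=15: 30+37=67 <70, l++
l=13 r=15: 32+37=69 <70, l++
l=14 r=15: 33+37=70, found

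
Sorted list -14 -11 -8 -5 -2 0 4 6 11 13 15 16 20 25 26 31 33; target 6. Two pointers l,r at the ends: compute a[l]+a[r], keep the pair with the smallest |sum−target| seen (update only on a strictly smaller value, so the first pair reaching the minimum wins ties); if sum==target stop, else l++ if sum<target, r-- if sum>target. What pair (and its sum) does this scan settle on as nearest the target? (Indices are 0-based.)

pair (-14, 20) with sum 6 (|Δ|=0)

l=0 r=16: -14+33=19 d=13 *, r--
l=0 r=15: -14+31=17 d=11 *, r--
l=0 r=14: -14+26=12 d=6 *, r--
l=0 r=13: -14+25=11 d=5 *, r--
l=0 r=12: -14+20=6 d=0 *, stop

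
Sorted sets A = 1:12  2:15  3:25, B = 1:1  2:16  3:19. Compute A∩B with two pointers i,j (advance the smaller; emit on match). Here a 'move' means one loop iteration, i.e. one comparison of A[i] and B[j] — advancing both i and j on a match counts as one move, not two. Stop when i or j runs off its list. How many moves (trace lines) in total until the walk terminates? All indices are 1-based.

i=1 j=1: 12>1, j++
i=1 j=2: 12<16, i++
i=2 j=2: 15<16, i++
i=3 j=2: 25>16, j++
i=3 j=3: 25>19, j++

5 moves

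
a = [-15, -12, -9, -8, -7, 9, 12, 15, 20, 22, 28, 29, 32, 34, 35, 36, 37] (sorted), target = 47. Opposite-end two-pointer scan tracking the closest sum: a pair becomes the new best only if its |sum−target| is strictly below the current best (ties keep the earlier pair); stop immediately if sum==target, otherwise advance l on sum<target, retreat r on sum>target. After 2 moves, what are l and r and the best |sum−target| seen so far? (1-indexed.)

l=3, r=17, best |Δ|=22

l=1 r=17: -15+37=22 d=25 *, l++
l=2 r=17: -12+37=25 d=22 *, l++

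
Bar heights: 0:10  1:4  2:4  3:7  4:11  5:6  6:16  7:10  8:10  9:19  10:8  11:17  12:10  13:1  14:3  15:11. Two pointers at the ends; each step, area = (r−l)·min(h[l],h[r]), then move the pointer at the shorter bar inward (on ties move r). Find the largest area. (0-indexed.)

max area = 150

l=0 r=15: min(10,11)*15=150 best=150 *, l++
l=1 r=15: min(4,11)*14=56 best=150, l++
l=2 r=15: min(4,11)*13=52 best=150, l++
l=3 r=15: min(7,11)*12=84 best=150, l++
l=4 r=15: min(11,11)*11=121 best=150, r--
l=4 r=14: min(11,3)*10=30 best=150, r--
l=4 r=13: min(11,1)*9=9 best=150, r--
l=4 r=12: min(11,10)*8=80 best=150, r--
l=4 r=11: min(11,17)*7=77 best=150, l++
l=5 r=11: min(6,17)*6=36 best=150, l++
l=6 r=11: min(16,17)*5=80 best=150, l++
l=7 r=11: min(10,17)*4=40 best=150, l++
l=8 r=11: min(10,17)*3=30 best=150, l++
l=9 r=11: min(19,17)*2=34 best=150, r--
l=9 r=10: min(19,8)*1=8 best=150, r--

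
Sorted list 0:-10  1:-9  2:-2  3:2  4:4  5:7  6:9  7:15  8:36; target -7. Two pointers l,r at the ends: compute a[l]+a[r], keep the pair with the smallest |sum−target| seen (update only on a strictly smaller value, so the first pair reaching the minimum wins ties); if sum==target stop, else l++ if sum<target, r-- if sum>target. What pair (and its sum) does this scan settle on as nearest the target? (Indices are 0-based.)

l=0 r=8: -10+36=26 d=33 *, r--
l=0 r=7: -10+15=5 d=12 *, r--
l=0 r=6: -10+9=-1 d=6 *, r--
l=0 r=5: -10+7=-3 d=4 *, r--
l=0 r=4: -10+4=-6 d=1 *, r--
l=0 r=3: -10+2=-8 d=1, l++
l=1 r=3: -9+2=-7 d=0 *, stop

pair (-9, 2) with sum -7 (|Δ|=0)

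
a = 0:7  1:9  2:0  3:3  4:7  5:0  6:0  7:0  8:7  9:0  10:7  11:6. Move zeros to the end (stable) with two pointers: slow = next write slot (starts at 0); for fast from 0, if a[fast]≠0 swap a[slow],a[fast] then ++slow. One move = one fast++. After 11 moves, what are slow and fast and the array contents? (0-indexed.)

(s=0,f=0) a[fast]=7≠0 swap→a[0]=7 → slow++,fast++
(s=1,f=1) a[fast]=9≠0 swap→a[1]=9 → slow++,fast++
(s=2,f=2) a[fast]=0 → fast++
(s=2,f=3) a[fast]=3≠0 swap→a[2]=3 → slow++,fast++
(s=3,f=4) a[fast]=7≠0 swap→a[3]=7 → slow++,fast++
(s=4,f=5) a[fast]=0 → fast++
(s=4,f=6) a[fast]=0 → fast++
(s=4,f=7) a[fast]=0 → fast++
(s=4,f=8) a[fast]=7≠0 swap→a[4]=7 → slow++,fast++
(s=5,f=9) a[fast]=0 → fast++
(s=5,f=10) a[fast]=7≠0 swap→a[5]=7 → slow++,fast++

slow=6, fast=11, a=[7, 9, 3, 7, 7, 7, 0, 0, 0, 0, 0, 6]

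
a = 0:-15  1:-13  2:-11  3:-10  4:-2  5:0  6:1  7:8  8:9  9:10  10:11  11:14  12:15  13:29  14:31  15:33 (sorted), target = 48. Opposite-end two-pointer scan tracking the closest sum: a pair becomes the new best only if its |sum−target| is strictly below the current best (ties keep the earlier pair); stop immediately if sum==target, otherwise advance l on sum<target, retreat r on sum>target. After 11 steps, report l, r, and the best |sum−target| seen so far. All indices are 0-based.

l=0 r=15: -15+33=18 d=30 *, l++
l=1 r=15: -13+33=20 d=28 *, l++
l=2 r=15: -11+33=22 d=26 *, l++
l=3 r=15: -10+33=23 d=25 *, l++
l=4 r=15: -2+33=31 d=17 *, l++
l=5 r=15: 0+33=33 d=15 *, l++
l=6 r=15: 1+33=34 d=14 *, l++
l=7 r=15: 8+33=41 d=7 *, l++
l=8 r=15: 9+33=42 d=6 *, l++
l=9 r=15: 10+33=43 d=5 *, l++
l=10 r=15: 11+33=44 d=4 *, l++

l=11, r=15, best |Δ|=4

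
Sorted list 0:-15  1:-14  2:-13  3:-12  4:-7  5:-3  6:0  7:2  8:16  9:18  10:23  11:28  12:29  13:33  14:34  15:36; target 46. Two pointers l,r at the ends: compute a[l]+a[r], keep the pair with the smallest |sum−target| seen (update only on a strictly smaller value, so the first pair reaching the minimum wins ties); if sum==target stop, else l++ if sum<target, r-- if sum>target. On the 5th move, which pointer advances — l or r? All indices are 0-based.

l

[0,15] -15+36=21 d=25 * → l++
[1,15] -14+36=22 d=24 * → l++
[2,15] -13+36=23 d=23 * → l++
[3,15] -12+36=24 d=22 * → l++
[4,15] -7+36=29 d=17 * → l++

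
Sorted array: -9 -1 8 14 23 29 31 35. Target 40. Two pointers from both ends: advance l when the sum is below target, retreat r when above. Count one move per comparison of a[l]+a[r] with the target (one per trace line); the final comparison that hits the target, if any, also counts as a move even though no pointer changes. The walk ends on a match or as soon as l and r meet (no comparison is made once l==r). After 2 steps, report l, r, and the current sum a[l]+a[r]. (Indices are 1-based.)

l=3, r=8, sum=43

[1,8] -9+35=26 <40 → l++
[2,8] -1+35=34 <40 → l++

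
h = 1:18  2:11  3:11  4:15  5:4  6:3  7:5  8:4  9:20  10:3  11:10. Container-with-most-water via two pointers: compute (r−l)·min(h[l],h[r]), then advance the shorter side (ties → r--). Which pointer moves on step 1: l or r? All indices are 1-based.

[1,11] min(18,10)*10=100 best=100 * → r--

r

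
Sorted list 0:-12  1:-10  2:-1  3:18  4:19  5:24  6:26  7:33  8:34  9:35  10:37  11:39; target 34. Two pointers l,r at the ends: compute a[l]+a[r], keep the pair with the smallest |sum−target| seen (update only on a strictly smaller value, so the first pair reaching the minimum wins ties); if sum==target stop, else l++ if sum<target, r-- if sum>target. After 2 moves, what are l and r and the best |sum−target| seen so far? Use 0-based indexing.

l=0 r=11: -12+39=27 d=7 *, l++
l=1 r=11: -10+39=29 d=5 *, l++

l=2, r=11, best |Δ|=5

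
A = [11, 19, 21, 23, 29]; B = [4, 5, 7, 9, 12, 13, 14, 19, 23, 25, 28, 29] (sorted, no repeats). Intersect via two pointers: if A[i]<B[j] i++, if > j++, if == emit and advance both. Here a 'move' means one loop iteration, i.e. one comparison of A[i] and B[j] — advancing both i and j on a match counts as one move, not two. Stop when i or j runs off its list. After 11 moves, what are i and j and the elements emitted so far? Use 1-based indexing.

i=5, j=10, emitted=[19, 23]

i=1 j=1: 11>4, j++
i=1 j=2: 11>5, j++
i=1 j=3: 11>7, j++
i=1 j=4: 11>9, j++
i=1 j=5: 11<12, i++
i=2 j=5: 19>12, j++
i=2 j=6: 19>13, j++
i=2 j=7: 19>14, j++
i=2 j=8: 19==19 emit, i++,j++
i=3 j=9: 21<23, i++
i=4 j=9: 23==23 emit, i++,j++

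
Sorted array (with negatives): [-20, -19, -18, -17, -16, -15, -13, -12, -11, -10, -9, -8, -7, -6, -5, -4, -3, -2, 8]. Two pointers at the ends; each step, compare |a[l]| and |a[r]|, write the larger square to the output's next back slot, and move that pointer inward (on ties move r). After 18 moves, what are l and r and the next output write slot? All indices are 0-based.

[0,18] |-20|>|8| out[18]=400 → l++
[1,18] |-19|>|8| out[17]=361 → l++
[2,18] |-18|>|8| out[16]=324 → l++
[3,18] |-17|>|8| out[15]=289 → l++
[4,18] |-16|>|8| out[14]=256 → l++
[5,18] |-15|>|8| out[13]=225 → l++
[6,18] |-13|>|8| out[12]=169 → l++
[7,18] |-12|>|8| out[11]=144 → l++
[8,18] |-11|>|8| out[10]=121 → l++
[9,18] |-10|>|8| out[9]=100 → l++
[10,18] |-9|>|8| out[8]=81 → l++
[11,18] |-8|<=|8| out[7]=64 → r--
[11,17] |-8|>|-2| out[6]=64 → l++
[12,17] |-7|>|-2| out[5]=49 → l++
[13,17] |-6|>|-2| out[4]=36 → l++
[14,17] |-5|>|-2| out[3]=25 → l++
[15,17] |-4|>|-2| out[2]=16 → l++
[16,17] |-3|>|-2| out[1]=9 → l++

l=17, r=17, next write slot=0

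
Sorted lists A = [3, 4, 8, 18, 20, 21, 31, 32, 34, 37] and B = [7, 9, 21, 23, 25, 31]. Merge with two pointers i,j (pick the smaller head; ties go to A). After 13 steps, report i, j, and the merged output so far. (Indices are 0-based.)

i=7, j=6, merged so far=[3, 4, 7, 8, 9, 18, 20, 21, 21, 23, 25, 31, 31]

i=0 j=0: A[i]=3<=B[j]=7 take 3, i++
i=1 j=0: A[i]=4<=B[j]=7 take 4, i++
i=2 j=0: A[i]=8>B[j]=7 take 7, j++
i=2 j=1: A[i]=8<=B[j]=9 take 8, i++
i=3 j=1: A[i]=18>B[j]=9 take 9, j++
i=3 j=2: A[i]=18<=B[j]=21 take 18, i++
i=4 j=2: A[i]=20<=B[j]=21 take 20, i++
i=5 j=2: A[i]=21<=B[j]=21 take 21, i++
i=6 j=2: A[i]=31>B[j]=21 take 21, j++
i=6 j=3: A[i]=31>B[j]=23 take 23, j++
i=6 j=4: A[i]=31>B[j]=25 take 25, j++
i=6 j=5: A[i]=31<=B[j]=31 take 31, i++
i=7 j=5: A[i]=32>B[j]=31 take 31, j++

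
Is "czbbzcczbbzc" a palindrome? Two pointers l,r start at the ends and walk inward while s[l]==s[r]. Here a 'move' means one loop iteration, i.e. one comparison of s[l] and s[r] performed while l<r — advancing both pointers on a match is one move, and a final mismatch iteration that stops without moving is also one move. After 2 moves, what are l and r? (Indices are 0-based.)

l=0 r=11: 'c'=='c', l++,r--
l=1 r=10: 'z'=='z', l++,r--

l=2, r=9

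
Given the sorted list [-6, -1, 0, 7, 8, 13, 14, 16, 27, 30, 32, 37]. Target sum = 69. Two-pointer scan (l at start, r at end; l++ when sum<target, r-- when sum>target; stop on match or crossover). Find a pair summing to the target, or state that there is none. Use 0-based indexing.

(32, 37)

[0,11] -6+37=31 <69 → l++
[1,11] -1+37=36 <69 → l++
[2,11] 0+37=37 <69 → l++
[3,11] 7+37=44 <69 → l++
[4,11] 8+37=45 <69 → l++
[5,11] 13+37=50 <69 → l++
[6,11] 14+37=51 <69 → l++
[7,11] 16+37=53 <69 → l++
[8,11] 27+37=64 <69 → l++
[9,11] 30+37=67 <69 → l++
[10,11] 32+37=69 → found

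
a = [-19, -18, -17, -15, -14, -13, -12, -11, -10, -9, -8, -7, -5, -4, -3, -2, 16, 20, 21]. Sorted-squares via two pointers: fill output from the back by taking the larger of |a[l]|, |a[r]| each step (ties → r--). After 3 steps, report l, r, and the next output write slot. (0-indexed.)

[0,18] |-19|<=|21| out[18]=441 → r--
[0,17] |-19|<=|20| out[17]=400 → r--
[0,16] |-19|>|16| out[16]=361 → l++

l=1, r=16, next write slot=15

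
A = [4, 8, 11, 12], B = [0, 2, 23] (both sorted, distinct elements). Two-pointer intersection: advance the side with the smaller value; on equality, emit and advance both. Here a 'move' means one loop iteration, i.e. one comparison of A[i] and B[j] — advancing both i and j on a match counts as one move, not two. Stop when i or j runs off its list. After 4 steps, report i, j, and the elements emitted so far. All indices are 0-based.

[i=0,j=0] 4>0 → j++
[i=0,j=1] 4>2 → j++
[i=0,j=2] 4<23 → i++
[i=1,j=2] 8<23 → i++

i=2, j=2, emitted=[]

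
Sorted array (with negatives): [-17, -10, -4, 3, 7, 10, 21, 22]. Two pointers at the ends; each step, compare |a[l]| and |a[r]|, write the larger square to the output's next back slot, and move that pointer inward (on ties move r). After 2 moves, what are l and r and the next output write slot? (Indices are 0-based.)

l=0 r=7: |-17|<=|22| out[7]=484, r--
l=0 r=6: |-17|<=|21| out[6]=441, r--

l=0, r=5, next write slot=5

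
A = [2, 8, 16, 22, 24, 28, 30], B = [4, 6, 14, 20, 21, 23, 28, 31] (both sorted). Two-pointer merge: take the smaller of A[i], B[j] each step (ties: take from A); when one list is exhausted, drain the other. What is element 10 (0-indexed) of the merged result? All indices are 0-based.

[i=0,j=0] A[i]=2<=B[j]=4 take 2 → i++
[i=1,j=0] A[i]=8>B[j]=4 take 4 → j++
[i=1,j=1] A[i]=8>B[j]=6 take 6 → j++
[i=1,j=2] A[i]=8<=B[j]=14 take 8 → i++
[i=2,j=2] A[i]=16>B[j]=14 take 14 → j++
[i=2,j=3] A[i]=16<=B[j]=20 take 16 → i++
[i=3,j=3] A[i]=22>B[j]=20 take 20 → j++
[i=3,j=4] A[i]=22>B[j]=21 take 21 → j++
[i=3,j=5] A[i]=22<=B[j]=23 take 22 → i++
[i=4,j=5] A[i]=24>B[j]=23 take 23 → j++
[i=4,j=6] A[i]=24<=B[j]=28 take 24 → i++
[i=5,j=6] A[i]=28<=B[j]=28 take 28 → i++
[i=6,j=6] A[i]=30>B[j]=28 take 28 → j++
[i=6,j=7] A[i]=30<=B[j]=31 take 30 → i++
[i=7,j=7] A done, take B[j]=31 → j++

merged[10] = 24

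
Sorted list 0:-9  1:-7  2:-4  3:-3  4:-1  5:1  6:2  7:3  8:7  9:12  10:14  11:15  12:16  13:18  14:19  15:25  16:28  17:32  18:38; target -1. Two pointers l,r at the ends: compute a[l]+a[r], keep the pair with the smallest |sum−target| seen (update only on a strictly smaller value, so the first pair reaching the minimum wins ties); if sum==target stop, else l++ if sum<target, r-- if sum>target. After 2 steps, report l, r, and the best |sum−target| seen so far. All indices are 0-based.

[0,18] -9+38=29 d=30 * → r--
[0,17] -9+32=23 d=24 * → r--

l=0, r=16, best |Δ|=24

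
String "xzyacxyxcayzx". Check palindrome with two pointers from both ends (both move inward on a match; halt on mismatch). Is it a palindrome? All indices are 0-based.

palindrome

l=0 r=12: 'x'=='x', l++,r--
l=1 r=11: 'z'=='z', l++,r--
l=2 r=10: 'y'=='y', l++,r--
l=3 r=9: 'a'=='a', l++,r--
l=4 r=8: 'c'=='c', l++,r--
l=5 r=7: 'x'=='x', l++,r--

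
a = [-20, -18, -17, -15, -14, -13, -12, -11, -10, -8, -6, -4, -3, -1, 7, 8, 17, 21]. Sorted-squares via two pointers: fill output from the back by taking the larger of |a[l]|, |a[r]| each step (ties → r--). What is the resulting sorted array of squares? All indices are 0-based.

[1, 9, 16, 36, 49, 64, 64, 100, 121, 144, 169, 196, 225, 289, 289, 324, 400, 441]

l=0 r=17: |-20|<=|21| out[17]=441, r--
l=0 r=16: |-20|>|17| out[16]=400, l++
l=1 r=16: |-18|>|17| out[15]=324, l++
l=2 r=16: |-17|<=|17| out[14]=289, r--
l=2 r=15: |-17|>|8| out[13]=289, l++
l=3 r=15: |-15|>|8| out[12]=225, l++
l=4 r=15: |-14|>|8| out[11]=196, l++
l=5 r=15: |-13|>|8| out[10]=169, l++
l=6 r=15: |-12|>|8| out[9]=144, l++
l=7 r=15: |-11|>|8| out[8]=121, l++
l=8 r=15: |-10|>|8| out[7]=100, l++
l=9 r=15: |-8|<=|8| out[6]=64, r--
l=9 r=14: |-8|>|7| out[5]=64, l++
l=10 r=14: |-6|<=|7| out[4]=49, r--
l=10 r=13: |-6|>|-1| out[3]=36, l++
l=11 r=13: |-4|>|-1| out[2]=16, l++
l=12 r=13: |-3|>|-1| out[1]=9, l++
l=13 r=13: |-1|<=|-1| out[0]=1, r--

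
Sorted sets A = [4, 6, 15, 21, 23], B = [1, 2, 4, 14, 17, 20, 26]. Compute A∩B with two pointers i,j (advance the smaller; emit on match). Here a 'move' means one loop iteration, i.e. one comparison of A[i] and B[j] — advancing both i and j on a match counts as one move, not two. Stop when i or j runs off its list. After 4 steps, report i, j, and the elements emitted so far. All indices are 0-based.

[i=0,j=0] 4>1 → j++
[i=0,j=1] 4>2 → j++
[i=0,j=2] 4==4 emit → i++,j++
[i=1,j=3] 6<14 → i++

i=2, j=3, emitted=[4]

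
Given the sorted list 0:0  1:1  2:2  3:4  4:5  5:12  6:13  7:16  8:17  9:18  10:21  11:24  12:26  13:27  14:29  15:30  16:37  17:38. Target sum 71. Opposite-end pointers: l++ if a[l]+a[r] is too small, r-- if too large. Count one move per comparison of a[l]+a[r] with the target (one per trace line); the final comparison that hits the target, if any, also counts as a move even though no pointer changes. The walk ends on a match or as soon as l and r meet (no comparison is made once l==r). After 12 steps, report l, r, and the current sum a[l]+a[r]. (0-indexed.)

l=0 r=17: 0+38=38 <71, l++
l=1 r=17: 1+38=39 <71, l++
l=2 r=17: 2+38=40 <71, l++
l=3 r=17: 4+38=42 <71, l++
l=4 r=17: 5+38=43 <71, l++
l=5 r=17: 12+38=50 <71, l++
l=6 r=17: 13+38=51 <71, l++
l=7 r=17: 16+38=54 <71, l++
l=8 r=17: 17+38=55 <71, l++
l=9 r=17: 18+38=56 <71, l++
l=10 r=17: 21+38=59 <71, l++
l=11 r=17: 24+38=62 <71, l++

l=12, r=17, sum=64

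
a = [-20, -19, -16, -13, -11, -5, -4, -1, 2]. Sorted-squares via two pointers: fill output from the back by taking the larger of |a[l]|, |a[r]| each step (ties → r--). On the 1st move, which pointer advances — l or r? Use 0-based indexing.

l=0 r=8: |-20|>|2| out[8]=400, l++

l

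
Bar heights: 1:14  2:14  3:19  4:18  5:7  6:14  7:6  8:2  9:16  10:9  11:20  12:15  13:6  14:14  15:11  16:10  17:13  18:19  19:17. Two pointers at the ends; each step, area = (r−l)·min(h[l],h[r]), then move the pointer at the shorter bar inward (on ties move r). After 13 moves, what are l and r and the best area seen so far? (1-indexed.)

l=6, r=11, best area=285

l=1 r=19: min(14,17)*18=252 best=252 *, l++
l=2 r=19: min(14,17)*17=238 best=252, l++
l=3 r=19: min(19,17)*16=272 best=272 *, r--
l=3 r=18: min(19,19)*15=285 best=285 *, r--
l=3 r=17: min(19,13)*14=182 best=285, r--
l=3 r=16: min(19,10)*13=130 best=285, r--
l=3 r=15: min(19,11)*12=132 best=285, r--
l=3 r=14: min(19,14)*11=154 best=285, r--
l=3 r=13: min(19,6)*10=60 best=285, r--
l=3 r=12: min(19,15)*9=135 best=285, r--
l=3 r=11: min(19,20)*8=152 best=285, l++
l=4 r=11: min(18,20)*7=126 best=285, l++
l=5 r=11: min(7,20)*6=42 best=285, l++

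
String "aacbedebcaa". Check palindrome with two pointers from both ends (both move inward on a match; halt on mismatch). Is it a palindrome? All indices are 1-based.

l=1 r=11: 'a'=='a', l++,r--
l=2 r=10: 'a'=='a', l++,r--
l=3 r=9: 'c'=='c', l++,r--
l=4 r=8: 'b'=='b', l++,r--
l=5 r=7: 'e'=='e', l++,r--

palindrome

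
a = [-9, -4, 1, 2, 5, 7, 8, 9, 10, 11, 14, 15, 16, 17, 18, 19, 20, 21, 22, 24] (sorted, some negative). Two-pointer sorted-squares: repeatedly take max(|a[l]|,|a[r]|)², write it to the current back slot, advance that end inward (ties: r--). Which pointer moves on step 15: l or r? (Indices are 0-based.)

r

l=0 r=19: |-9|<=|24| out[19]=576, r--
l=0 r=18: |-9|<=|22| out[18]=484, r--
l=0 r=17: |-9|<=|21| out[17]=441, r--
l=0 r=16: |-9|<=|20| out[16]=400, r--
l=0 r=15: |-9|<=|19| out[15]=361, r--
l=0 r=14: |-9|<=|18| out[14]=324, r--
l=0 r=13: |-9|<=|17| out[13]=289, r--
l=0 r=12: |-9|<=|16| out[12]=256, r--
l=0 r=11: |-9|<=|15| out[11]=225, r--
l=0 r=10: |-9|<=|14| out[10]=196, r--
l=0 r=9: |-9|<=|11| out[9]=121, r--
l=0 r=8: |-9|<=|10| out[8]=100, r--
l=0 r=7: |-9|<=|9| out[7]=81, r--
l=0 r=6: |-9|>|8| out[6]=81, l++
l=1 r=6: |-4|<=|8| out[5]=64, r--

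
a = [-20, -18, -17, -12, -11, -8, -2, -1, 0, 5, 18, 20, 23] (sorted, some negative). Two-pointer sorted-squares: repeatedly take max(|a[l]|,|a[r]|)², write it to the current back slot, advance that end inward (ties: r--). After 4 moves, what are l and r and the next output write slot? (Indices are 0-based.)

[0,12] |-20|<=|23| out[12]=529 → r--
[0,11] |-20|<=|20| out[11]=400 → r--
[0,10] |-20|>|18| out[10]=400 → l++
[1,10] |-18|<=|18| out[9]=324 → r--

l=1, r=9, next write slot=8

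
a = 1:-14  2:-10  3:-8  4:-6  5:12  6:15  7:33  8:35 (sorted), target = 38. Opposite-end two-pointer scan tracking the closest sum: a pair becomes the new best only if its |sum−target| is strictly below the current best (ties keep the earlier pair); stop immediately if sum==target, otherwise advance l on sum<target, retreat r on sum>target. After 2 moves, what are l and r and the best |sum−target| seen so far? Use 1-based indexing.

[1,8] -14+35=21 d=17 * → l++
[2,8] -10+35=25 d=13 * → l++

l=3, r=8, best |Δ|=13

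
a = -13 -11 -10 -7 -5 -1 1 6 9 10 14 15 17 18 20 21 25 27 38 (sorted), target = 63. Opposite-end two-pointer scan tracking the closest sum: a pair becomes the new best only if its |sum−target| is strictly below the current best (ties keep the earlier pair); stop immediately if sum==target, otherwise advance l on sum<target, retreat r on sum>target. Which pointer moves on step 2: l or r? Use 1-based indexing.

[1,19] -13+38=25 d=38 * → l++
[2,19] -11+38=27 d=36 * → l++

l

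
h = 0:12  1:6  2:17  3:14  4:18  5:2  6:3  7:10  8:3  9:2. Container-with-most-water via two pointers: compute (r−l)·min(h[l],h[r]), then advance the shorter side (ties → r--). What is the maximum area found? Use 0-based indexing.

max area = 70

[0,9] min(12,2)*9=18 best=18 * → r--
[0,8] min(12,3)*8=24 best=24 * → r--
[0,7] min(12,10)*7=70 best=70 * → r--
[0,6] min(12,3)*6=18 best=70 → r--
[0,5] min(12,2)*5=10 best=70 → r--
[0,4] min(12,18)*4=48 best=70 → l++
[1,4] min(6,18)*3=18 best=70 → l++
[2,4] min(17,18)*2=34 best=70 → l++
[3,4] min(14,18)*1=14 best=70 → l++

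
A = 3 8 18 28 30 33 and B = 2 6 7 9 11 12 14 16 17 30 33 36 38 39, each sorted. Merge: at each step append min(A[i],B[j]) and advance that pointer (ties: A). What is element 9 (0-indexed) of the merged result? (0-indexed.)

merged[9] = 16

[i=0,j=0] A[i]=3>B[j]=2 take 2 → j++
[i=0,j=1] A[i]=3<=B[j]=6 take 3 → i++
[i=1,j=1] A[i]=8>B[j]=6 take 6 → j++
[i=1,j=2] A[i]=8>B[j]=7 take 7 → j++
[i=1,j=3] A[i]=8<=B[j]=9 take 8 → i++
[i=2,j=3] A[i]=18>B[j]=9 take 9 → j++
[i=2,j=4] A[i]=18>B[j]=11 take 11 → j++
[i=2,j=5] A[i]=18>B[j]=12 take 12 → j++
[i=2,j=6] A[i]=18>B[j]=14 take 14 → j++
[i=2,j=7] A[i]=18>B[j]=16 take 16 → j++
[i=2,j=8] A[i]=18>B[j]=17 take 17 → j++
[i=2,j=9] A[i]=18<=B[j]=30 take 18 → i++
[i=3,j=9] A[i]=28<=B[j]=30 take 28 → i++
[i=4,j=9] A[i]=30<=B[j]=30 take 30 → i++
[i=5,j=9] A[i]=33>B[j]=30 take 30 → j++
[i=5,j=10] A[i]=33<=B[j]=33 take 33 → i++
[i=6,j=10] A done, take B[j]=33 → j++
[i=6,j=11] A done, take B[j]=36 → j++
[i=6,j=12] A done, take B[j]=38 → j++
[i=6,j=13] A done, take B[j]=39 → j++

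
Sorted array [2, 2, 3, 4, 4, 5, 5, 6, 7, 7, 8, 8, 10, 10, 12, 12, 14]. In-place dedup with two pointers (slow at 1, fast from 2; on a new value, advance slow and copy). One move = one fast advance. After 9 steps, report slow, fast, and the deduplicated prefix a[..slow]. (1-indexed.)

slow=6, fast=11, prefix=[2, 3, 4, 5, 6, 7]

(s=1,f=2) a[fast]=2=a[slow] dup → fast++
(s=1,f=3) a[fast]=3≠a[slow]=2 write a[2]=3 → slow++,fast++
(s=2,f=4) a[fast]=4≠a[slow]=3 write a[3]=4 → slow++,fast++
(s=3,f=5) a[fast]=4=a[slow] dup → fast++
(s=3,f=6) a[fast]=5≠a[slow]=4 write a[4]=5 → slow++,fast++
(s=4,f=7) a[fast]=5=a[slow] dup → fast++
(s=4,f=8) a[fast]=6≠a[slow]=5 write a[5]=6 → slow++,fast++
(s=5,f=9) a[fast]=7≠a[slow]=6 write a[6]=7 → slow++,fast++
(s=6,f=10) a[fast]=7=a[slow] dup → fast++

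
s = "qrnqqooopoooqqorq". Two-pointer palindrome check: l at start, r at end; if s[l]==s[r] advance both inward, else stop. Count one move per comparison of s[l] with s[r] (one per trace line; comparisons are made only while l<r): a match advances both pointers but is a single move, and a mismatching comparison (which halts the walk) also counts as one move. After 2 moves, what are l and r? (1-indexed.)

l=3, r=15

[1,17] 'q'=='q' → l++,r--
[2,16] 'r'=='r' → l++,r--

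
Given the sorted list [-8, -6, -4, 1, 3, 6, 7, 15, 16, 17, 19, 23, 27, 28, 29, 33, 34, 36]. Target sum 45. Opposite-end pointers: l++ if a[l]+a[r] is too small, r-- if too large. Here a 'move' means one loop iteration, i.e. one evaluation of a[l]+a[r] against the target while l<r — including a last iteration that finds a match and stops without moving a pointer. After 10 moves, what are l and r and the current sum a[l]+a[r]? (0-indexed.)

l=7, r=14, sum=44

[0,17] -8+36=28 <45 → l++
[1,17] -6+36=30 <45 → l++
[2,17] -4+36=32 <45 → l++
[3,17] 1+36=37 <45 → l++
[4,17] 3+36=39 <45 → l++
[5,17] 6+36=42 <45 → l++
[6,17] 7+36=43 <45 → l++
[7,17] 15+36=51 >45 → r--
[7,16] 15+34=49 >45 → r--
[7,15] 15+33=48 >45 → r--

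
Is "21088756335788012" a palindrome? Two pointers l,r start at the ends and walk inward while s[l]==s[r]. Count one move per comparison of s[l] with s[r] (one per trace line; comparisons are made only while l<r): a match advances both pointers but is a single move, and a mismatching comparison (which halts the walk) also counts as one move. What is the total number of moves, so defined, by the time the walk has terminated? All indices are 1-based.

8 moves

l=1 r=17: '2'=='2', l++,r--
l=2 r=16: '1'=='1', l++,r--
l=3 r=15: '0'=='0', l++,r--
l=4 r=14: '8'=='8', l++,r--
l=5 r=13: '8'=='8', l++,r--
l=6 r=12: '7'=='7', l++,r--
l=7 r=11: '5'=='5', l++,r--
l=8 r=10: '6'!='3', stop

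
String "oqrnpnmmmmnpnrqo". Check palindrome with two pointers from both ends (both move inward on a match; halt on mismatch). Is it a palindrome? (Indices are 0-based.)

palindrome

l=0 r=15: 'o'=='o', l++,r--
l=1 r=14: 'q'=='q', l++,r--
l=2 r=13: 'r'=='r', l++,r--
l=3 r=12: 'n'=='n', l++,r--
l=4 r=11: 'p'=='p', l++,r--
l=5 r=10: 'n'=='n', l++,r--
l=6 r=9: 'm'=='m', l++,r--
l=7 r=8: 'm'=='m', l++,r--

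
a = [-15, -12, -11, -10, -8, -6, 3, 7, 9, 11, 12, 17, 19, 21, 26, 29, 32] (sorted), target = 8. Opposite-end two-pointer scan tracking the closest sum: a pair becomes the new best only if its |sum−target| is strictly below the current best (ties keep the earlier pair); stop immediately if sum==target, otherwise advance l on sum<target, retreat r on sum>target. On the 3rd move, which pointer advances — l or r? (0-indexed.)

[0,16] -15+32=17 d=9 * → r--
[0,15] -15+29=14 d=6 * → r--
[0,14] -15+26=11 d=3 * → r--

r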